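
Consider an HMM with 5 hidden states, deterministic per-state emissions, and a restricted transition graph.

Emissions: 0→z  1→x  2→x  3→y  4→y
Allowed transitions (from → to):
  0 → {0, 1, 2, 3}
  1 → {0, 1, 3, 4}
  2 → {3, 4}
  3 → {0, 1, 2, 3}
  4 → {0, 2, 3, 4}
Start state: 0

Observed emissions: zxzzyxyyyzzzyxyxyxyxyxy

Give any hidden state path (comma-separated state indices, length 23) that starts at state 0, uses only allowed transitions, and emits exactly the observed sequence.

  [0] z  {0}  => 0  start
  [1] x  {1,2}  => 1  0->1 ok
  [2] z  {0}  => 0  1->0 ok
  [3] z  {0}  => 0  0->0 ok
  [4] y  {3,4}  => 3  0->3 ok
  [5] x  {1,2}  => 1  3->1 ok
  [6] y  {3,4}  => 4  1->4 ok
  [7] y  {3,4}  => 4  4->4 ok
  [8] y  {3,4}  => 4  4->4 ok
  [9] z  {0}  => 0  4->0 ok
  [10] z  {0}  => 0  0->0 ok
  [11] z  {0}  => 0  0->0 ok
  [12] y  {3,4}  => 3  0->3 ok
  [13] x  {1,2}  => 2  3->2 ok
  [14] y  {3,4}  => 3  2->3 ok
  [15] x  {1,2}  => 2  3->2 ok
  [16] y  {3,4}  => 4  2->4 ok
  [17] x  {1,2}  => 2  4->2 ok
  [18] y  {3,4}  => 3  2->3 ok
  [19] x  {1,2}  => 1  3->1 ok
  [20] y  {3,4}  => 3  1->3 ok
  [21] x  {1,2}  => 2  3->2 ok
  [22] y  {3,4}  => 4  2->4 ok

0,1,0,0,3,1,4,4,4,0,0,0,3,2,3,2,4,2,3,1,3,2,4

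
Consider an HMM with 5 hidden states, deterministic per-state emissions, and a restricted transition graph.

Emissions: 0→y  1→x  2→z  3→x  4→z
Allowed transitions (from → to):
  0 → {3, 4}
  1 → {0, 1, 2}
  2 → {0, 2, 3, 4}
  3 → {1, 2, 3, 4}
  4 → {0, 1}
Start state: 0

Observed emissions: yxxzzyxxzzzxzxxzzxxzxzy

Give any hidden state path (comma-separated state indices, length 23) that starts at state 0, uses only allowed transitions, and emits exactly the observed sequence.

  [0] y  {0}  => 0  start
  [1] x  {1,3}  => 3  0->3 ok
  [2] x  {1,3}  => 1  3->1 ok
  [3] z  {2,4}  => 2  1->2 ok
  [4] z  {2,4}  => 2  2->2 ok
  [5] y  {0}  => 0  2->0 ok
  [6] x  {1,3}  => 3  0->3 ok
  [7] x  {1,3}  => 3  3->3 ok
  [8] z  {2,4}  => 2  3->2 ok
  [9] z  {2,4}  => 2  2->2 ok
  [10] z  {2,4}  => 2  2->2 ok
  [11] x  {1,3}  => 3  2->3 ok
  [12] z  {2,4}  => 4  3->4 ok
  [13] x  {1,3}  => 1  4->1 ok
  [14] x  {1,3}  => 1  1->1 ok
  [15] z  {2,4}  => 2  1->2 ok
  [16] z  {2,4}  => 4  2->4 ok
  [17] x  {1,3}  => 1  4->1 ok
  [18] x  {1,3}  => 1  1->1 ok
  [19] z  {2,4}  => 2  1->2 ok
  [20] x  {1,3}  => 3  2->3 ok
  [21] z  {2,4}  => 2  3->2 ok
  [22] y  {0}  => 0  2->0 ok

0,3,1,2,2,0,3,3,2,2,2,3,4,1,1,2,4,1,1,2,3,2,0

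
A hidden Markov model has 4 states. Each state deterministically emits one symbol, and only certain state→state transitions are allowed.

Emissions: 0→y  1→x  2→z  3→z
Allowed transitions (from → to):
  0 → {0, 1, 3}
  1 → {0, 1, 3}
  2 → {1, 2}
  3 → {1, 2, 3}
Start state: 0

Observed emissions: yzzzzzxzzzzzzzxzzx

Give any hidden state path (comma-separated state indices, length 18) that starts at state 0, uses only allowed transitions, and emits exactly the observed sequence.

  pos 0: y in {0}, choose 0; start
  pos 1: z in {2,3}, choose 3; 0->3 ok
  pos 2: z in {2,3}, choose 3; 3->3 ok
  pos 3: z in {2,3}, choose 2; 3->2 ok
  pos 4: z in {2,3}, choose 2; 2->2 ok
  pos 5: z in {2,3}, choose 2; 2->2 ok
  pos 6: x in {1}, choose 1; 2->1 ok
  pos 7: z in {2,3}, choose 3; 1->3 ok
  pos 8: z in {2,3}, choose 3; 3->3 ok
  pos 9: z in {2,3}, choose 3; 3->3 ok
  pos 10: z in {2,3}, choose 3; 3->3 ok
  pos 11: z in {2,3}, choose 2; 3->2 ok
  pos 12: z in {2,3}, choose 2; 2->2 ok
  pos 13: z in {2,3}, choose 2; 2->2 ok
  pos 14: x in {1}, choose 1; 2->1 ok
  pos 15: z in {2,3}, choose 3; 1->3 ok
  pos 16: z in {2,3}, choose 2; 3->2 ok
  pos 17: x in {1}, choose 1; 2->1 ok

0,3,3,2,2,2,1,3,3,3,3,2,2,2,1,3,2,1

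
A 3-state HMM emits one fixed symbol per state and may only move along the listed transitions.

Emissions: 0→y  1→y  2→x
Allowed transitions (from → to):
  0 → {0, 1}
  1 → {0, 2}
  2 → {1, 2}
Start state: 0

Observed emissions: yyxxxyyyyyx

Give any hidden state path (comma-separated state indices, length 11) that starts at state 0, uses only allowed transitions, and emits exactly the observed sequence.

0,1,2,2,2,1,0,1,0,1,2

  [0] y  {0,1}  => 0  start
  [1] y  {0,1}  => 1  0->1 ok
  [2] x  {2}  => 2  1->2 ok
  [3] x  {2}  => 2  2->2 ok
  [4] x  {2}  => 2  2->2 ok
  [5] y  {0,1}  => 1  2->1 ok
  [6] y  {0,1}  => 0  1->0 ok
  [7] y  {0,1}  => 1  0->1 ok
  [8] y  {0,1}  => 0  1->0 ok
  [9] y  {0,1}  => 1  0->1 ok
  [10] x  {2}  => 2  1->2 ok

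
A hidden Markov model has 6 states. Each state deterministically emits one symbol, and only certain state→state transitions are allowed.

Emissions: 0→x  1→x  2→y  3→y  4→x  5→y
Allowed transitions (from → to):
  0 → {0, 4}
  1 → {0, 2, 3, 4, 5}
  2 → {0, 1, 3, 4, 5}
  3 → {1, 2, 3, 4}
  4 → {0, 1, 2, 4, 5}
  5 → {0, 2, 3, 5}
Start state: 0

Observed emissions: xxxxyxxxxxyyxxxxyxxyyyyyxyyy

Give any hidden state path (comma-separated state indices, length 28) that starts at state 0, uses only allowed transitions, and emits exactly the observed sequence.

0,0,4,4,2,4,0,0,4,1,3,2,4,1,4,4,2,0,4,5,5,5,5,3,1,2,5,2

  pos 0: x in {0,1,4}, choose 0; start
  pos 1: x in {0,1,4}, choose 0; 0->0 ok
  pos 2: x in {0,1,4}, choose 4; 0->4 ok
  pos 3: x in {0,1,4}, choose 4; 4->4 ok
  pos 4: y in {2,3,5}, choose 2; 4->2 ok
  pos 5: x in {0,1,4}, choose 4; 2->4 ok
  pos 6: x in {0,1,4}, choose 0; 4->0 ok
  pos 7: x in {0,1,4}, choose 0; 0->0 ok
  pos 8: x in {0,1,4}, choose 4; 0->4 ok
  pos 9: x in {0,1,4}, choose 1; 4->1 ok
  pos 10: y in {2,3,5}, choose 3; 1->3 ok
  pos 11: y in {2,3,5}, choose 2; 3->2 ok
  pos 12: x in {0,1,4}, choose 4; 2->4 ok
  pos 13: x in {0,1,4}, choose 1; 4->1 ok
  pos 14: x in {0,1,4}, choose 4; 1->4 ok
  pos 15: x in {0,1,4}, choose 4; 4->4 ok
  pos 16: y in {2,3,5}, choose 2; 4->2 ok
  pos 17: x in {0,1,4}, choose 0; 2->0 ok
  pos 18: x in {0,1,4}, choose 4; 0->4 ok
  pos 19: y in {2,3,5}, choose 5; 4->5 ok
  pos 20: y in {2,3,5}, choose 5; 5->5 ok
  pos 21: y in {2,3,5}, choose 5; 5->5 ok
  pos 22: y in {2,3,5}, choose 5; 5->5 ok
  pos 23: y in {2,3,5}, choose 3; 5->3 ok
  pos 24: x in {0,1,4}, choose 1; 3->1 ok
  pos 25: y in {2,3,5}, choose 2; 1->2 ok
  pos 26: y in {2,3,5}, choose 5; 2->5 ok
  pos 27: y in {2,3,5}, choose 2; 5->2 ok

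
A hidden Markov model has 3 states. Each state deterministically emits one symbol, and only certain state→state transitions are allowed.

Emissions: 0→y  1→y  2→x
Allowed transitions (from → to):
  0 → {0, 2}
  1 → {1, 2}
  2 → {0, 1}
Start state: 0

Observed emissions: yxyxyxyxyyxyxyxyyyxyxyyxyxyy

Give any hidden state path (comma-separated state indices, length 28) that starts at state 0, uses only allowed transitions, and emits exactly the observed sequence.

  0: obs=y cand={0,1} pick 0 [start]
  1: obs=x cand={2} pick 2 [0->2 ok]
  2: obs=y cand={0,1} pick 1 [2->1 ok]
  3: obs=x cand={2} pick 2 [1->2 ok]
  4: obs=y cand={0,1} pick 1 [2->1 ok]
  5: obs=x cand={2} pick 2 [1->2 ok]
  6: obs=y cand={0,1} pick 0 [2->0 ok]
  7: obs=x cand={2} pick 2 [0->2 ok]
  8: obs=y cand={0,1} pick 0 [2->0 ok]
  9: obs=y cand={0,1} pick 0 [0->0 ok]
  10: obs=x cand={2} pick 2 [0->2 ok]
  11: obs=y cand={0,1} pick 0 [2->0 ok]
  12: obs=x cand={2} pick 2 [0->2 ok]
  13: obs=y cand={0,1} pick 1 [2->1 ok]
  14: obs=x cand={2} pick 2 [1->2 ok]
  15: obs=y cand={0,1} pick 1 [2->1 ok]
  16: obs=y cand={0,1} pick 1 [1->1 ok]
  17: obs=y cand={0,1} pick 1 [1->1 ok]
  18: obs=x cand={2} pick 2 [1->2 ok]
  19: obs=y cand={0,1} pick 1 [2->1 ok]
  20: obs=x cand={2} pick 2 [1->2 ok]
  21: obs=y cand={0,1} pick 1 [2->1 ok]
  22: obs=y cand={0,1} pick 1 [1->1 ok]
  23: obs=x cand={2} pick 2 [1->2 ok]
  24: obs=y cand={0,1} pick 0 [2->0 ok]
  25: obs=x cand={2} pick 2 [0->2 ok]
  26: obs=y cand={0,1} pick 1 [2->1 ok]
  27: obs=y cand={0,1} pick 1 [1->1 ok]

0,2,1,2,1,2,0,2,0,0,2,0,2,1,2,1,1,1,2,1,2,1,1,2,0,2,1,1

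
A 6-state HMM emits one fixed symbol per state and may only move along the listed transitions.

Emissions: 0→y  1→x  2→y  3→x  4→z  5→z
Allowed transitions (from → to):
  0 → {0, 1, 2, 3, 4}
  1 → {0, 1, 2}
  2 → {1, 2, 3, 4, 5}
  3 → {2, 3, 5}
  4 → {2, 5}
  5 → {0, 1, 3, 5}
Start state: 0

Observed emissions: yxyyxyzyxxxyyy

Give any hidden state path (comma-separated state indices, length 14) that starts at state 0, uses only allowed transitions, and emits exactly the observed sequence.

  0: obs=y cand={0,2} pick 0 [start]
  1: obs=x cand={1,3} pick 1 [0->1 ok]
  2: obs=y cand={0,2} pick 0 [1->0 ok]
  3: obs=y cand={0,2} pick 2 [0->2 ok]
  4: obs=x cand={1,3} pick 3 [2->3 ok]
  5: obs=y cand={0,2} pick 2 [3->2 ok]
  6: obs=z cand={4,5} pick 4 [2->4 ok]
  7: obs=y cand={0,2} pick 2 [4->2 ok]
  8: obs=x cand={1,3} pick 1 [2->1 ok]
  9: obs=x cand={1,3} pick 1 [1->1 ok]
  10: obs=x cand={1,3} pick 1 [1->1 ok]
  11: obs=y cand={0,2} pick 0 [1->0 ok]
  12: obs=y cand={0,2} pick 0 [0->0 ok]
  13: obs=y cand={0,2} pick 0 [0->0 ok]

0,1,0,2,3,2,4,2,1,1,1,0,0,0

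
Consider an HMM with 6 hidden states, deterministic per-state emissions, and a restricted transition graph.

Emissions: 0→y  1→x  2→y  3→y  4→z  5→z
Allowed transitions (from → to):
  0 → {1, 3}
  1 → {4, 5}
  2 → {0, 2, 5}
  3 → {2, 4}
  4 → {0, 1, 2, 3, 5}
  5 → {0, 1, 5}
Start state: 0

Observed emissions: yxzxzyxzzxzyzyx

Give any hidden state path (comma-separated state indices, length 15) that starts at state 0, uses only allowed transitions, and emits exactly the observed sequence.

  pos 0: y in {0,2,3}, choose 0; start
  pos 1: x in {1}, choose 1; 0->1 ok
  pos 2: z in {4,5}, choose 5; 1->5 ok
  pos 3: x in {1}, choose 1; 5->1 ok
  pos 4: z in {4,5}, choose 4; 1->4 ok
  pos 5: y in {0,2,3}, choose 0; 4->0 ok
  pos 6: x in {1}, choose 1; 0->1 ok
  pos 7: z in {4,5}, choose 5; 1->5 ok
  pos 8: z in {4,5}, choose 5; 5->5 ok
  pos 9: x in {1}, choose 1; 5->1 ok
  pos 10: z in {4,5}, choose 4; 1->4 ok
  pos 11: y in {0,2,3}, choose 2; 4->2 ok
  pos 12: z in {4,5}, choose 5; 2->5 ok
  pos 13: y in {0,2,3}, choose 0; 5->0 ok
  pos 14: x in {1}, choose 1; 0->1 ok

0,1,5,1,4,0,1,5,5,1,4,2,5,0,1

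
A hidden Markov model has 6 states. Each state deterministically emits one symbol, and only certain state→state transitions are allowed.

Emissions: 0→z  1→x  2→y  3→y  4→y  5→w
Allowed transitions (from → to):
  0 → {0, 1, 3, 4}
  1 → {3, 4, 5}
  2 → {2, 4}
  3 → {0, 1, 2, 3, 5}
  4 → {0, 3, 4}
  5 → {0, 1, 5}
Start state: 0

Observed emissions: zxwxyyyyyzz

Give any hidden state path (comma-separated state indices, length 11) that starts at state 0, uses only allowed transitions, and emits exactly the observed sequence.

0,1,5,1,4,4,3,2,4,0,0

  0: obs=z cand={0} pick 0 [start]
  1: obs=x cand={1} pick 1 [0->1 ok]
  2: obs=w cand={5} pick 5 [1->5 ok]
  3: obs=x cand={1} pick 1 [5->1 ok]
  4: obs=y cand={2,3,4} pick 4 [1->4 ok]
  5: obs=y cand={2,3,4} pick 4 [4->4 ok]
  6: obs=y cand={2,3,4} pick 3 [4->3 ok]
  7: obs=y cand={2,3,4} pick 2 [3->2 ok]
  8: obs=y cand={2,3,4} pick 4 [2->4 ok]
  9: obs=z cand={0} pick 0 [4->0 ok]
  10: obs=z cand={0} pick 0 [0->0 ok]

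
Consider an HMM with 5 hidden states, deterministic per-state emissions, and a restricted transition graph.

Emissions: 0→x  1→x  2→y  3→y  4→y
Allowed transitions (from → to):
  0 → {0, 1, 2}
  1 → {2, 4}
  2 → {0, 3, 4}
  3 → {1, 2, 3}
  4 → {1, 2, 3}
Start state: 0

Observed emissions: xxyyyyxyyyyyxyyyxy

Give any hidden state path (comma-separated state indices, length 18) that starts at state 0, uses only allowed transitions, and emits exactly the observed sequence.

  0: obs=x cand={0,1} pick 0 [start]
  1: obs=x cand={0,1} pick 1 [0->1 ok]
  2: obs=y cand={2,3,4} pick 2 [1->2 ok]
  3: obs=y cand={2,3,4} pick 3 [2->3 ok]
  4: obs=y cand={2,3,4} pick 2 [3->2 ok]
  5: obs=y cand={2,3,4} pick 4 [2->4 ok]
  6: obs=x cand={0,1} pick 1 [4->1 ok]
  7: obs=y cand={2,3,4} pick 4 [1->4 ok]
  8: obs=y cand={2,3,4} pick 2 [4->2 ok]
  9: obs=y cand={2,3,4} pick 3 [2->3 ok]
  10: obs=y cand={2,3,4} pick 2 [3->2 ok]
  11: obs=y cand={2,3,4} pick 4 [2->4 ok]
  12: obs=x cand={0,1} pick 1 [4->1 ok]
  13: obs=y cand={2,3,4} pick 4 [1->4 ok]
  14: obs=y cand={2,3,4} pick 3 [4->3 ok]
  15: obs=y cand={2,3,4} pick 3 [3->3 ok]
  16: obs=x cand={0,1} pick 1 [3->1 ok]
  17: obs=y cand={2,3,4} pick 2 [1->2 ok]

0,1,2,3,2,4,1,4,2,3,2,4,1,4,3,3,1,2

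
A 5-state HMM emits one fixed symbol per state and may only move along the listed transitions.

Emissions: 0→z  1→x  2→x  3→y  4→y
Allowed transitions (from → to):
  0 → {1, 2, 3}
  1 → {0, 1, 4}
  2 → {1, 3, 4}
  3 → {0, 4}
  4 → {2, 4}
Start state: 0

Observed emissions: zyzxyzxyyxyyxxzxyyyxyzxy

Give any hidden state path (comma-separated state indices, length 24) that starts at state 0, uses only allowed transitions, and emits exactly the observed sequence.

0,3,0,2,3,0,2,3,4,2,4,4,2,1,0,2,3,4,4,2,3,0,2,4

  pos 0: z in {0}, choose 0; start
  pos 1: y in {3,4}, choose 3; 0->3 ok
  pos 2: z in {0}, choose 0; 3->0 ok
  pos 3: x in {1,2}, choose 2; 0->2 ok
  pos 4: y in {3,4}, choose 3; 2->3 ok
  pos 5: z in {0}, choose 0; 3->0 ok
  pos 6: x in {1,2}, choose 2; 0->2 ok
  pos 7: y in {3,4}, choose 3; 2->3 ok
  pos 8: y in {3,4}, choose 4; 3->4 ok
  pos 9: x in {1,2}, choose 2; 4->2 ok
  pos 10: y in {3,4}, choose 4; 2->4 ok
  pos 11: y in {3,4}, choose 4; 4->4 ok
  pos 12: x in {1,2}, choose 2; 4->2 ok
  pos 13: x in {1,2}, choose 1; 2->1 ok
  pos 14: z in {0}, choose 0; 1->0 ok
  pos 15: x in {1,2}, choose 2; 0->2 ok
  pos 16: y in {3,4}, choose 3; 2->3 ok
  pos 17: y in {3,4}, choose 4; 3->4 ok
  pos 18: y in {3,4}, choose 4; 4->4 ok
  pos 19: x in {1,2}, choose 2; 4->2 ok
  pos 20: y in {3,4}, choose 3; 2->3 ok
  pos 21: z in {0}, choose 0; 3->0 ok
  pos 22: x in {1,2}, choose 2; 0->2 ok
  pos 23: y in {3,4}, choose 4; 2->4 ok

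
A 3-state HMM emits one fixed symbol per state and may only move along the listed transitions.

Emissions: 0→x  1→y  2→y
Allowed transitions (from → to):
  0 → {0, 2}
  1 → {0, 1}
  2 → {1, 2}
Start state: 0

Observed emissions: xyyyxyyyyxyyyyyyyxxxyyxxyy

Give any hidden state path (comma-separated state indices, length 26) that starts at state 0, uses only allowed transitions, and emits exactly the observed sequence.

0,2,2,1,0,2,2,2,1,0,2,2,2,2,1,1,1,0,0,0,2,1,0,0,2,2

  pos 0: x in {0}, choose 0; start
  pos 1: y in {1,2}, choose 2; 0->2 ok
  pos 2: y in {1,2}, choose 2; 2->2 ok
  pos 3: y in {1,2}, choose 1; 2->1 ok
  pos 4: x in {0}, choose 0; 1->0 ok
  pos 5: y in {1,2}, choose 2; 0->2 ok
  pos 6: y in {1,2}, choose 2; 2->2 ok
  pos 7: y in {1,2}, choose 2; 2->2 ok
  pos 8: y in {1,2}, choose 1; 2->1 ok
  pos 9: x in {0}, choose 0; 1->0 ok
  pos 10: y in {1,2}, choose 2; 0->2 ok
  pos 11: y in {1,2}, choose 2; 2->2 ok
  pos 12: y in {1,2}, choose 2; 2->2 ok
  pos 13: y in {1,2}, choose 2; 2->2 ok
  pos 14: y in {1,2}, choose 1; 2->1 ok
  pos 15: y in {1,2}, choose 1; 1->1 ok
  pos 16: y in {1,2}, choose 1; 1->1 ok
  pos 17: x in {0}, choose 0; 1->0 ok
  pos 18: x in {0}, choose 0; 0->0 ok
  pos 19: x in {0}, choose 0; 0->0 ok
  pos 20: y in {1,2}, choose 2; 0->2 ok
  pos 21: y in {1,2}, choose 1; 2->1 ok
  pos 22: x in {0}, choose 0; 1->0 ok
  pos 23: x in {0}, choose 0; 0->0 ok
  pos 24: y in {1,2}, choose 2; 0->2 ok
  pos 25: y in {1,2}, choose 2; 2->2 ok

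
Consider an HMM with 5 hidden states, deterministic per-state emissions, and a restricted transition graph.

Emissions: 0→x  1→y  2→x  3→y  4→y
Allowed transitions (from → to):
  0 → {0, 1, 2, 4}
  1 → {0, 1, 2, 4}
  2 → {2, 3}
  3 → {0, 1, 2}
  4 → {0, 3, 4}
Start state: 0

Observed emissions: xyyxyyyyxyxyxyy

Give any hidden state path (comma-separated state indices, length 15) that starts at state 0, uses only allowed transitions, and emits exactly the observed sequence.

0,1,4,0,4,4,4,3,2,3,2,3,0,4,3

  [0] x  {0,2}  => 0  start
  [1] y  {1,3,4}  => 1  0->1 ok
  [2] y  {1,3,4}  => 4  1->4 ok
  [3] x  {0,2}  => 0  4->0 ok
  [4] y  {1,3,4}  => 4  0->4 ok
  [5] y  {1,3,4}  => 4  4->4 ok
  [6] y  {1,3,4}  => 4  4->4 ok
  [7] y  {1,3,4}  => 3  4->3 ok
  [8] x  {0,2}  => 2  3->2 ok
  [9] y  {1,3,4}  => 3  2->3 ok
  [10] x  {0,2}  => 2  3->2 ok
  [11] y  {1,3,4}  => 3  2->3 ok
  [12] x  {0,2}  => 0  3->0 ok
  [13] y  {1,3,4}  => 4  0->4 ok
  [14] y  {1,3,4}  => 3  4->3 ok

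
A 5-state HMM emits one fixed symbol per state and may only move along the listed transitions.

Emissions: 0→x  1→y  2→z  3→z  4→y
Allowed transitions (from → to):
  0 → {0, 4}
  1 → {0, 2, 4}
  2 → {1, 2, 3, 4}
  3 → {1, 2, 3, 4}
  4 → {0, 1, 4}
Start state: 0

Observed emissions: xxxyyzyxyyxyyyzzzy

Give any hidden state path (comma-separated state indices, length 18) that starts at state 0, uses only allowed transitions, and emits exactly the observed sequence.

  0: obs=x cand={0} pick 0 [start]
  1: obs=x cand={0} pick 0 [0->0 ok]
  2: obs=x cand={0} pick 0 [0->0 ok]
  3: obs=y cand={1,4} pick 4 [0->4 ok]
  4: obs=y cand={1,4} pick 1 [4->1 ok]
  5: obs=z cand={2,3} pick 2 [1->2 ok]
  6: obs=y cand={1,4} pick 4 [2->4 ok]
  7: obs=x cand={0} pick 0 [4->0 ok]
  8: obs=y cand={1,4} pick 4 [0->4 ok]
  9: obs=y cand={1,4} pick 1 [4->1 ok]
  10: obs=x cand={0} pick 0 [1->0 ok]
  11: obs=y cand={1,4} pick 4 [0->4 ok]
  12: obs=y cand={1,4} pick 4 [4->4 ok]
  13: obs=y cand={1,4} pick 1 [4->1 ok]
  14: obs=z cand={2,3} pick 2 [1->2 ok]
  15: obs=z cand={2,3} pick 3 [2->3 ok]
  16: obs=z cand={2,3} pick 2 [3->2 ok]
  17: obs=y cand={1,4} pick 4 [2->4 ok]

0,0,0,4,1,2,4,0,4,1,0,4,4,1,2,3,2,4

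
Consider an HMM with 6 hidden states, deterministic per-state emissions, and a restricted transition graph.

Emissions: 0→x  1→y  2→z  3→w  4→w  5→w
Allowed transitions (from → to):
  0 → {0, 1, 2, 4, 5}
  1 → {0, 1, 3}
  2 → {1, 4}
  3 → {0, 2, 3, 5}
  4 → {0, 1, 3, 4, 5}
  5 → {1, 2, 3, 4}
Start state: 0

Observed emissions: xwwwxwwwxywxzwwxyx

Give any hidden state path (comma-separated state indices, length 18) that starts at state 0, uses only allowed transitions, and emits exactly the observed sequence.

0,5,4,3,0,5,3,3,0,1,3,0,2,4,3,0,1,0

  pos 0: x in {0}, choose 0; start
  pos 1: w in {3,4,5}, choose 5; 0->5 ok
  pos 2: w in {3,4,5}, choose 4; 5->4 ok
  pos 3: w in {3,4,5}, choose 3; 4->3 ok
  pos 4: x in {0}, choose 0; 3->0 ok
  pos 5: w in {3,4,5}, choose 5; 0->5 ok
  pos 6: w in {3,4,5}, choose 3; 5->3 ok
  pos 7: w in {3,4,5}, choose 3; 3->3 ok
  pos 8: x in {0}, choose 0; 3->0 ok
  pos 9: y in {1}, choose 1; 0->1 ok
  pos 10: w in {3,4,5}, choose 3; 1->3 ok
  pos 11: x in {0}, choose 0; 3->0 ok
  pos 12: z in {2}, choose 2; 0->2 ok
  pos 13: w in {3,4,5}, choose 4; 2->4 ok
  pos 14: w in {3,4,5}, choose 3; 4->3 ok
  pos 15: x in {0}, choose 0; 3->0 ok
  pos 16: y in {1}, choose 1; 0->1 ok
  pos 17: x in {0}, choose 0; 1->0 ok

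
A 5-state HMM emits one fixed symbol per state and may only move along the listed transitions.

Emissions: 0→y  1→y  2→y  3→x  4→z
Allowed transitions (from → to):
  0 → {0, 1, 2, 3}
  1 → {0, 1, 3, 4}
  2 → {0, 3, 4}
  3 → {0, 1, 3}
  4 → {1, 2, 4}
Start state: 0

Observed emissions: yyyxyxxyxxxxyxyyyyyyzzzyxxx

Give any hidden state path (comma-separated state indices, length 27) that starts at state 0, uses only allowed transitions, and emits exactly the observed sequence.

  pos 0: y in {0,1,2}, choose 0; start
  pos 1: y in {0,1,2}, choose 1; 0->1 ok
  pos 2: y in {0,1,2}, choose 0; 1->0 ok
  pos 3: x in {3}, choose 3; 0->3 ok
  pos 4: y in {0,1,2}, choose 1; 3->1 ok
  pos 5: x in {3}, choose 3; 1->3 ok
  pos 6: x in {3}, choose 3; 3->3 ok
  pos 7: y in {0,1,2}, choose 1; 3->1 ok
  pos 8: x in {3}, choose 3; 1->3 ok
  pos 9: x in {3}, choose 3; 3->3 ok
  pos 10: x in {3}, choose 3; 3->3 ok
  pos 11: x in {3}, choose 3; 3->3 ok
  pos 12: y in {0,1,2}, choose 0; 3->0 ok
  pos 13: x in {3}, choose 3; 0->3 ok
  pos 14: y in {0,1,2}, choose 1; 3->1 ok
  pos 15: y in {0,1,2}, choose 1; 1->1 ok
  pos 16: y in {0,1,2}, choose 0; 1->0 ok
  pos 17: y in {0,1,2}, choose 1; 0->1 ok
  pos 18: y in {0,1,2}, choose 0; 1->0 ok
  pos 19: y in {0,1,2}, choose 2; 0->2 ok
  pos 20: z in {4}, choose 4; 2->4 ok
  pos 21: z in {4}, choose 4; 4->4 ok
  pos 22: z in {4}, choose 4; 4->4 ok
  pos 23: y in {0,1,2}, choose 2; 4->2 ok
  pos 24: x in {3}, choose 3; 2->3 ok
  pos 25: x in {3}, choose 3; 3->3 ok
  pos 26: x in {3}, choose 3; 3->3 ok

0,1,0,3,1,3,3,1,3,3,3,3,0,3,1,1,0,1,0,2,4,4,4,2,3,3,3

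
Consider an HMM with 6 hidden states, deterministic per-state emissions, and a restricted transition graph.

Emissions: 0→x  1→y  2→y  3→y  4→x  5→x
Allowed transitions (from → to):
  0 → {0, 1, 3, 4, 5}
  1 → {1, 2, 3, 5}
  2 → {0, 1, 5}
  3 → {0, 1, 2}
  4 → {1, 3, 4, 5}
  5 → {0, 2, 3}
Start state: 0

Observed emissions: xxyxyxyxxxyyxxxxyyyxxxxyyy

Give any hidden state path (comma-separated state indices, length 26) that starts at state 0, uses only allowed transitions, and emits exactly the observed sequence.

0,4,1,5,2,5,3,0,5,0,1,3,0,0,4,4,3,1,2,0,0,5,0,3,1,3

  t0 'x' -> {0,4,5}, take 0 (start)
  t1 'x' -> {0,4,5}, take 4 (0->4 ok)
  t2 'y' -> {1,2,3}, take 1 (4->1 ok)
  t3 'x' -> {0,4,5}, take 5 (1->5 ok)
  t4 'y' -> {1,2,3}, take 2 (5->2 ok)
  t5 'x' -> {0,4,5}, take 5 (2->5 ok)
  t6 'y' -> {1,2,3}, take 3 (5->3 ok)
  t7 'x' -> {0,4,5}, take 0 (3->0 ok)
  t8 'x' -> {0,4,5}, take 5 (0->5 ok)
  t9 'x' -> {0,4,5}, take 0 (5->0 ok)
  t10 'y' -> {1,2,3}, take 1 (0->1 ok)
  t11 'y' -> {1,2,3}, take 3 (1->3 ok)
  t12 'x' -> {0,4,5}, take 0 (3->0 ok)
  t13 'x' -> {0,4,5}, take 0 (0->0 ok)
  t14 'x' -> {0,4,5}, take 4 (0->4 ok)
  t15 'x' -> {0,4,5}, take 4 (4->4 ok)
  t16 'y' -> {1,2,3}, take 3 (4->3 ok)
  t17 'y' -> {1,2,3}, take 1 (3->1 ok)
  t18 'y' -> {1,2,3}, take 2 (1->2 ok)
  t19 'x' -> {0,4,5}, take 0 (2->0 ok)
  t20 'x' -> {0,4,5}, take 0 (0->0 ok)
  t21 'x' -> {0,4,5}, take 5 (0->5 ok)
  t22 'x' -> {0,4,5}, take 0 (5->0 ok)
  t23 'y' -> {1,2,3}, take 3 (0->3 ok)
  t24 'y' -> {1,2,3}, take 1 (3->1 ok)
  t25 'y' -> {1,2,3}, take 3 (1->3 ok)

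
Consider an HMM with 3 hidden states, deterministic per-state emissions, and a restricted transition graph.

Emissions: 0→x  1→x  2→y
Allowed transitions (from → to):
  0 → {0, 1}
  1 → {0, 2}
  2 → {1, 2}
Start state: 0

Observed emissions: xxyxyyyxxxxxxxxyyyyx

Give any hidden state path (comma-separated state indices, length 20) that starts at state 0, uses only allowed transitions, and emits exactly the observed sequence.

  0: obs=x cand={0,1} pick 0 [start]
  1: obs=x cand={0,1} pick 1 [0->1 ok]
  2: obs=y cand={2} pick 2 [1->2 ok]
  3: obs=x cand={0,1} pick 1 [2->1 ok]
  4: obs=y cand={2} pick 2 [1->2 ok]
  5: obs=y cand={2} pick 2 [2->2 ok]
  6: obs=y cand={2} pick 2 [2->2 ok]
  7: obs=x cand={0,1} pick 1 [2->1 ok]
  8: obs=x cand={0,1} pick 0 [1->0 ok]
  9: obs=x cand={0,1} pick 0 [0->0 ok]
  10: obs=x cand={0,1} pick 1 [0->1 ok]
  11: obs=x cand={0,1} pick 0 [1->0 ok]
  12: obs=x cand={0,1} pick 0 [0->0 ok]
  13: obs=x cand={0,1} pick 0 [0->0 ok]
  14: obs=x cand={0,1} pick 1 [0->1 ok]
  15: obs=y cand={2} pick 2 [1->2 ok]
  16: obs=y cand={2} pick 2 [2->2 ok]
  17: obs=y cand={2} pick 2 [2->2 ok]
  18: obs=y cand={2} pick 2 [2->2 ok]
  19: obs=x cand={0,1} pick 1 [2->1 ok]

0,1,2,1,2,2,2,1,0,0,1,0,0,0,1,2,2,2,2,1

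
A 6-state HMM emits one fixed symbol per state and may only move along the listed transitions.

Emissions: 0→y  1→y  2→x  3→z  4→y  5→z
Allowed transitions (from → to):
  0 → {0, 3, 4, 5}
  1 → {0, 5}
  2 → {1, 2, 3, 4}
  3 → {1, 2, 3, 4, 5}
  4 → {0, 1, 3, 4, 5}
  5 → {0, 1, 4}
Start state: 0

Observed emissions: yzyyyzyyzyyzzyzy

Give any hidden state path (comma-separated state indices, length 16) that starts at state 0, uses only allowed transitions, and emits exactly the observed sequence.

0,5,1,0,0,5,1,0,5,0,0,3,5,0,5,0

  0: obs=y cand={0,1,4} pick 0 [start]
  1: obs=z cand={3,5} pick 5 [0->5 ok]
  2: obs=y cand={0,1,4} pick 1 [5->1 ok]
  3: obs=y cand={0,1,4} pick 0 [1->0 ok]
  4: obs=y cand={0,1,4} pick 0 [0->0 ok]
  5: obs=z cand={3,5} pick 5 [0->5 ok]
  6: obs=y cand={0,1,4} pick 1 [5->1 ok]
  7: obs=y cand={0,1,4} pick 0 [1->0 ok]
  8: obs=z cand={3,5} pick 5 [0->5 ok]
  9: obs=y cand={0,1,4} pick 0 [5->0 ok]
  10: obs=y cand={0,1,4} pick 0 [0->0 ok]
  11: obs=z cand={3,5} pick 3 [0->3 ok]
  12: obs=z cand={3,5} pick 5 [3->5 ok]
  13: obs=y cand={0,1,4} pick 0 [5->0 ok]
  14: obs=z cand={3,5} pick 5 [0->5 ok]
  15: obs=y cand={0,1,4} pick 0 [5->0 ok]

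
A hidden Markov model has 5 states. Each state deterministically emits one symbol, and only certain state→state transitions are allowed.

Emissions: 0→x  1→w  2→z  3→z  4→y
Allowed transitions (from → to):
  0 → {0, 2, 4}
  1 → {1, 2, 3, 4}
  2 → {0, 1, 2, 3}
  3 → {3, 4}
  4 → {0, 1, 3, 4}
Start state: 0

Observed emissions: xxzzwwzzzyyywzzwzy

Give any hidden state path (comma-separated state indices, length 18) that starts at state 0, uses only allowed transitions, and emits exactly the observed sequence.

  pos 0: x in {0}, choose 0; start
  pos 1: x in {0}, choose 0; 0->0 ok
  pos 2: z in {2,3}, choose 2; 0->2 ok
  pos 3: z in {2,3}, choose 2; 2->2 ok
  pos 4: w in {1}, choose 1; 2->1 ok
  pos 5: w in {1}, choose 1; 1->1 ok
  pos 6: z in {2,3}, choose 2; 1->2 ok
  pos 7: z in {2,3}, choose 3; 2->3 ok
  pos 8: z in {2,3}, choose 3; 3->3 ok
  pos 9: y in {4}, choose 4; 3->4 ok
  pos 10: y in {4}, choose 4; 4->4 ok
  pos 11: y in {4}, choose 4; 4->4 ok
  pos 12: w in {1}, choose 1; 4->1 ok
  pos 13: z in {2,3}, choose 2; 1->2 ok
  pos 14: z in {2,3}, choose 2; 2->2 ok
  pos 15: w in {1}, choose 1; 2->1 ok
  pos 16: z in {2,3}, choose 3; 1->3 ok
  pos 17: y in {4}, choose 4; 3->4 ok

0,0,2,2,1,1,2,3,3,4,4,4,1,2,2,1,3,4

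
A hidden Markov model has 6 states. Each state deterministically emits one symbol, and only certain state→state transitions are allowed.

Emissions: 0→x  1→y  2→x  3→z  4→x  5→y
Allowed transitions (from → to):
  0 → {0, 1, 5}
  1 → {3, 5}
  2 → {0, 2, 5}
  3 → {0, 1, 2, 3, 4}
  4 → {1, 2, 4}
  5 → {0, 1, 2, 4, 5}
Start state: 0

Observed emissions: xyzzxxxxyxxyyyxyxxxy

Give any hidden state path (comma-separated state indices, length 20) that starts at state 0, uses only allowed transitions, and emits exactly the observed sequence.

  t0 'x' -> {0,2,4}, take 0 (start)
  t1 'y' -> {1,5}, take 1 (0->1 ok)
  t2 'z' -> {3}, take 3 (1->3 ok)
  t3 'z' -> {3}, take 3 (3->3 ok)
  t4 'x' -> {0,2,4}, take 4 (3->4 ok)
  t5 'x' -> {0,2,4}, take 4 (4->4 ok)
  t6 'x' -> {0,2,4}, take 4 (4->4 ok)
  t7 'x' -> {0,2,4}, take 2 (4->2 ok)
  t8 'y' -> {1,5}, take 5 (2->5 ok)
  t9 'x' -> {0,2,4}, take 0 (5->0 ok)
  t10 'x' -> {0,2,4}, take 0 (0->0 ok)
  t11 'y' -> {1,5}, take 5 (0->5 ok)
  t12 'y' -> {1,5}, take 1 (5->1 ok)
  t13 'y' -> {1,5}, take 5 (1->5 ok)
  t14 'x' -> {0,2,4}, take 0 (5->0 ok)
  t15 'y' -> {1,5}, take 5 (0->5 ok)
  t16 'x' -> {0,2,4}, take 4 (5->4 ok)
  t17 'x' -> {0,2,4}, take 4 (4->4 ok)
  t18 'x' -> {0,2,4}, take 2 (4->2 ok)
  t19 'y' -> {1,5}, take 5 (2->5 ok)

0,1,3,3,4,4,4,2,5,0,0,5,1,5,0,5,4,4,2,5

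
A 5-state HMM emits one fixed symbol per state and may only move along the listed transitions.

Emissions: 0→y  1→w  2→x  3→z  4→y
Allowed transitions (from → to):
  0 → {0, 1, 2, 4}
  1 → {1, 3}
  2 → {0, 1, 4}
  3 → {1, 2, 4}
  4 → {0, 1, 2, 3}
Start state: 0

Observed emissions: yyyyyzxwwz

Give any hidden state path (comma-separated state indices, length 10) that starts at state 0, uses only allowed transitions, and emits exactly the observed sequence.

  [0] y  {0,4}  => 0  start
  [1] y  {0,4}  => 0  0->0 ok
  [2] y  {0,4}  => 4  0->4 ok
  [3] y  {0,4}  => 0  4->0 ok
  [4] y  {0,4}  => 4  0->4 ok
  [5] z  {3}  => 3  4->3 ok
  [6] x  {2}  => 2  3->2 ok
  [7] w  {1}  => 1  2->1 ok
  [8] w  {1}  => 1  1->1 ok
  [9] z  {3}  => 3  1->3 ok

0,0,4,0,4,3,2,1,1,3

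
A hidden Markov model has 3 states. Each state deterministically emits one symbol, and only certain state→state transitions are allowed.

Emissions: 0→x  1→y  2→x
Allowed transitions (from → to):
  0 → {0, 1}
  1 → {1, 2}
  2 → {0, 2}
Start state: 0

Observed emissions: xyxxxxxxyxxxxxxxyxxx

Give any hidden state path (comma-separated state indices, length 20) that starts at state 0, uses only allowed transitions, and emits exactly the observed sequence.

0,1,2,2,0,0,0,0,1,2,2,2,2,0,0,0,1,2,0,0

  [0] x  {0,2}  => 0  start
  [1] y  {1}  => 1  0->1 ok
  [2] x  {0,2}  => 2  1->2 ok
  [3] x  {0,2}  => 2  2->2 ok
  [4] x  {0,2}  => 0  2->0 ok
  [5] x  {0,2}  => 0  0->0 ok
  [6] x  {0,2}  => 0  0->0 ok
  [7] x  {0,2}  => 0  0->0 ok
  [8] y  {1}  => 1  0->1 ok
  [9] x  {0,2}  => 2  1->2 ok
  [10] x  {0,2}  => 2  2->2 ok
  [11] x  {0,2}  => 2  2->2 ok
  [12] x  {0,2}  => 2  2->2 ok
  [13] x  {0,2}  => 0  2->0 ok
  [14] x  {0,2}  => 0  0->0 ok
  [15] x  {0,2}  => 0  0->0 ok
  [16] y  {1}  => 1  0->1 ok
  [17] x  {0,2}  => 2  1->2 ok
  [18] x  {0,2}  => 0  2->0 ok
  [19] x  {0,2}  => 0  0->0 ok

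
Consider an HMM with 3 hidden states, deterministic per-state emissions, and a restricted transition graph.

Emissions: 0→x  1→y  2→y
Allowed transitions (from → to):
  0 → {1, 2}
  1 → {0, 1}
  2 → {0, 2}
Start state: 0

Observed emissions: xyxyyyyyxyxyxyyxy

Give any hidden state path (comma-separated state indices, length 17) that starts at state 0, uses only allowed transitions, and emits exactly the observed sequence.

  0: obs=x cand={0} pick 0 [start]
  1: obs=y cand={1,2} pick 2 [0->2 ok]
  2: obs=x cand={0} pick 0 [2->0 ok]
  3: obs=y cand={1,2} pick 1 [0->1 ok]
  4: obs=y cand={1,2} pick 1 [1->1 ok]
  5: obs=y cand={1,2} pick 1 [1->1 ok]
  6: obs=y cand={1,2} pick 1 [1->1 ok]
  7: obs=y cand={1,2} pick 1 [1->1 ok]
  8: obs=x cand={0} pick 0 [1->0 ok]
  9: obs=y cand={1,2} pick 1 [0->1 ok]
  10: obs=x cand={0} pick 0 [1->0 ok]
  11: obs=y cand={1,2} pick 1 [0->1 ok]
  12: obs=x cand={0} pick 0 [1->0 ok]
  13: obs=y cand={1,2} pick 2 [0->2 ok]
  14: obs=y cand={1,2} pick 2 [2->2 ok]
  15: obs=x cand={0} pick 0 [2->0 ok]
  16: obs=y cand={1,2} pick 1 [0->1 ok]

0,2,0,1,1,1,1,1,0,1,0,1,0,2,2,0,1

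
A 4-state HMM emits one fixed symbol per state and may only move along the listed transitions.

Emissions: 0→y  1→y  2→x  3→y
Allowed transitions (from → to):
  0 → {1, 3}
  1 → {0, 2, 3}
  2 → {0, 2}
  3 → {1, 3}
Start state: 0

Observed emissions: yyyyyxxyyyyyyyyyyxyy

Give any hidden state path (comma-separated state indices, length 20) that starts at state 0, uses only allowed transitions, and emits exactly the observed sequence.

0,3,1,0,1,2,2,0,1,0,1,3,3,1,3,3,1,2,0,1

  0: obs=y cand={0,1,3} pick 0 [start]
  1: obs=y cand={0,1,3} pick 3 [0->3 ok]
  2: obs=y cand={0,1,3} pick 1 [3->1 ok]
  3: obs=y cand={0,1,3} pick 0 [1->0 ok]
  4: obs=y cand={0,1,3} pick 1 [0->1 ok]
  5: obs=x cand={2} pick 2 [1->2 ok]
  6: obs=x cand={2} pick 2 [2->2 ok]
  7: obs=y cand={0,1,3} pick 0 [2->0 ok]
  8: obs=y cand={0,1,3} pick 1 [0->1 ok]
  9: obs=y cand={0,1,3} pick 0 [1->0 ok]
  10: obs=y cand={0,1,3} pick 1 [0->1 ok]
  11: obs=y cand={0,1,3} pick 3 [1->3 ok]
  12: obs=y cand={0,1,3} pick 3 [3->3 ok]
  13: obs=y cand={0,1,3} pick 1 [3->1 ok]
  14: obs=y cand={0,1,3} pick 3 [1->3 ok]
  15: obs=y cand={0,1,3} pick 3 [3->3 ok]
  16: obs=y cand={0,1,3} pick 1 [3->1 ok]
  17: obs=x cand={2} pick 2 [1->2 ok]
  18: obs=y cand={0,1,3} pick 0 [2->0 ok]
  19: obs=y cand={0,1,3} pick 1 [0->1 ok]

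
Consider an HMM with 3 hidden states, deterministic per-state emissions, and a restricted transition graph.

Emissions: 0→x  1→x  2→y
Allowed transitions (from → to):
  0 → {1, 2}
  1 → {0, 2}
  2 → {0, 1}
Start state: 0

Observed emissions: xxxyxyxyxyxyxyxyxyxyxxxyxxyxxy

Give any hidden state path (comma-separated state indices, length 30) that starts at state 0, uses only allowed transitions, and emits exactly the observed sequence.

  0: obs=x cand={0,1} pick 0 [start]
  1: obs=x cand={0,1} pick 1 [0->1 ok]
  2: obs=x cand={0,1} pick 0 [1->0 ok]
  3: obs=y cand={2} pick 2 [0->2 ok]
  4: obs=x cand={0,1} pick 0 [2->0 ok]
  5: obs=y cand={2} pick 2 [0->2 ok]
  6: obs=x cand={0,1} pick 1 [2->1 ok]
  7: obs=y cand={2} pick 2 [1->2 ok]
  8: obs=x cand={0,1} pick 0 [2->0 ok]
  9: obs=y cand={2} pick 2 [0->2 ok]
  10: obs=x cand={0,1} pick 1 [2->1 ok]
  11: obs=y cand={2} pick 2 [1->2 ok]
  12: obs=x cand={0,1} pick 1 [2->1 ok]
  13: obs=y cand={2} pick 2 [1->2 ok]
  14: obs=x cand={0,1} pick 1 [2->1 ok]
  15: obs=y cand={2} pick 2 [1->2 ok]
  16: obs=x cand={0,1} pick 0 [2->0 ok]
  17: obs=y cand={2} pick 2 [0->2 ok]
  18: obs=x cand={0,1} pick 0 [2->0 ok]
  19: obs=y cand={2} pick 2 [0->2 ok]
  20: obs=x cand={0,1} pick 0 [2->0 ok]
  21: obs=x cand={0,1} pick 1 [0->1 ok]
  22: obs=x cand={0,1} pick 0 [1->0 ok]
  23: obs=y cand={2} pick 2 [0->2 ok]
  24: obs=x cand={0,1} pick 0 [2->0 ok]
  25: obs=x cand={0,1} pick 1 [0->1 ok]
  26: obs=y cand={2} pick 2 [1->2 ok]
  27: obs=x cand={0,1} pick 1 [2->1 ok]
  28: obs=x cand={0,1} pick 0 [1->0 ok]
  29: obs=y cand={2} pick 2 [0->2 ok]

0,1,0,2,0,2,1,2,0,2,1,2,1,2,1,2,0,2,0,2,0,1,0,2,0,1,2,1,0,2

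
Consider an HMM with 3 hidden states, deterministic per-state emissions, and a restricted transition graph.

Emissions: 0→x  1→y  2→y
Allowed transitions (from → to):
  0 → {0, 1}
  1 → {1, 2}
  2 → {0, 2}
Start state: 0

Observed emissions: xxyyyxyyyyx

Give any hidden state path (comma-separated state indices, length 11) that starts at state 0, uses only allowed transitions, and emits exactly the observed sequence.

0,0,1,1,2,0,1,1,2,2,0

  pos 0: x in {0}, choose 0; start
  pos 1: x in {0}, choose 0; 0->0 ok
  pos 2: y in {1,2}, choose 1; 0->1 ok
  pos 3: y in {1,2}, choose 1; 1->1 ok
  pos 4: y in {1,2}, choose 2; 1->2 ok
  pos 5: x in {0}, choose 0; 2->0 ok
  pos 6: y in {1,2}, choose 1; 0->1 ok
  pos 7: y in {1,2}, choose 1; 1->1 ok
  pos 8: y in {1,2}, choose 2; 1->2 ok
  pos 9: y in {1,2}, choose 2; 2->2 ok
  pos 10: x in {0}, choose 0; 2->0 ok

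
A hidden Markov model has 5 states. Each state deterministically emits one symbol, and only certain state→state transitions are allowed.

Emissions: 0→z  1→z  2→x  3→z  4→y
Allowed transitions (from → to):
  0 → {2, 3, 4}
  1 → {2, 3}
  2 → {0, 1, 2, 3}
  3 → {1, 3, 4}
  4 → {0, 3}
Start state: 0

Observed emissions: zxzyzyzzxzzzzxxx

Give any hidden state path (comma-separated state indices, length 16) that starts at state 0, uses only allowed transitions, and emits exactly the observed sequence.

0,2,3,4,0,4,3,1,2,3,1,3,1,2,2,2

  [0] z  {0,1,3}  => 0  start
  [1] x  {2}  => 2  0->2 ok
  [2] z  {0,1,3}  => 3  2->3 ok
  [3] y  {4}  => 4  3->4 ok
  [4] z  {0,1,3}  => 0  4->0 ok
  [5] y  {4}  => 4  0->4 ok
  [6] z  {0,1,3}  => 3  4->3 ok
  [7] z  {0,1,3}  => 1  3->1 ok
  [8] x  {2}  => 2  1->2 ok
  [9] z  {0,1,3}  => 3  2->3 ok
  [10] z  {0,1,3}  => 1  3->1 ok
  [11] z  {0,1,3}  => 3  1->3 ok
  [12] z  {0,1,3}  => 1  3->1 ok
  [13] x  {2}  => 2  1->2 ok
  [14] x  {2}  => 2  2->2 ok
  [15] x  {2}  => 2  2->2 ok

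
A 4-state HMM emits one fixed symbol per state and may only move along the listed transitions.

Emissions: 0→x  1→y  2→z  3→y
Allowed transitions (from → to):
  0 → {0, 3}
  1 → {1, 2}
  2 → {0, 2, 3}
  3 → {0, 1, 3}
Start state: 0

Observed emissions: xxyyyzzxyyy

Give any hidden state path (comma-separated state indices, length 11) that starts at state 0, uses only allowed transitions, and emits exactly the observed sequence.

  [0] x  {0}  => 0  start
  [1] x  {0}  => 0  0->0 ok
  [2] y  {1,3}  => 3  0->3 ok
  [3] y  {1,3}  => 1  3->1 ok
  [4] y  {1,3}  => 1  1->1 ok
  [5] z  {2}  => 2  1->2 ok
  [6] z  {2}  => 2  2->2 ok
  [7] x  {0}  => 0  2->0 ok
  [8] y  {1,3}  => 3  0->3 ok
  [9] y  {1,3}  => 3  3->3 ok
  [10] y  {1,3}  => 1  3->1 ok

0,0,3,1,1,2,2,0,3,3,1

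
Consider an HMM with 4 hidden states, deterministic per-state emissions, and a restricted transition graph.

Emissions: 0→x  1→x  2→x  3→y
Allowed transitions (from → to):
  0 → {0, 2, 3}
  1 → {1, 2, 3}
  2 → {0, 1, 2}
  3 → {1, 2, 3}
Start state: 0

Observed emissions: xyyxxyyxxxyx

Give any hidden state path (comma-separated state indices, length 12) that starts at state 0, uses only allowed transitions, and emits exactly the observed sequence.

  pos 0: x in {0,1,2}, choose 0; start
  pos 1: y in {3}, choose 3; 0->3 ok
  pos 2: y in {3}, choose 3; 3->3 ok
  pos 3: x in {0,1,2}, choose 1; 3->1 ok
  pos 4: x in {0,1,2}, choose 1; 1->1 ok
  pos 5: y in {3}, choose 3; 1->3 ok
  pos 6: y in {3}, choose 3; 3->3 ok
  pos 7: x in {0,1,2}, choose 2; 3->2 ok
  pos 8: x in {0,1,2}, choose 1; 2->1 ok
  pos 9: x in {0,1,2}, choose 1; 1->1 ok
  pos 10: y in {3}, choose 3; 1->3 ok
  pos 11: x in {0,1,2}, choose 1; 3->1 ok

0,3,3,1,1,3,3,2,1,1,3,1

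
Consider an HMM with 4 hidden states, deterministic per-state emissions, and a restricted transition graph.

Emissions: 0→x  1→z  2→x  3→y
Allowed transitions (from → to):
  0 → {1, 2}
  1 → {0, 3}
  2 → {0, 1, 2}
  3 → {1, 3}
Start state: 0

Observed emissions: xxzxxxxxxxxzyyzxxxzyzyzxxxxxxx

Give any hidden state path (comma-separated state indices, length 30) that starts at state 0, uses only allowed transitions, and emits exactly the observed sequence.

  0: obs=x cand={0,2} pick 0 [start]
  1: obs=x cand={0,2} pick 2 [0->2 ok]
  2: obs=z cand={1} pick 1 [2->1 ok]
  3: obs=x cand={0,2} pick 0 [1->0 ok]
  4: obs=x cand={0,2} pick 2 [0->2 ok]
  5: obs=x cand={0,2} pick 2 [2->2 ok]
  6: obs=x cand={0,2} pick 2 [2->2 ok]
  7: obs=x cand={0,2} pick 0 [2->0 ok]
  8: obs=x cand={0,2} pick 2 [0->2 ok]
  9: obs=x cand={0,2} pick 2 [2->2 ok]
  10: obs=x cand={0,2} pick 2 [2->2 ok]
  11: obs=z cand={1} pick 1 [2->1 ok]
  12: obs=y cand={3} pick 3 [1->3 ok]
  13: obs=y cand={3} pick 3 [3->3 ok]
  14: obs=z cand={1} pick 1 [3->1 ok]
  15: obs=x cand={0,2} pick 0 [1->0 ok]
  16: obs=x cand={0,2} pick 2 [0->2 ok]
  17: obs=x cand={0,2} pick 0 [2->0 ok]
  18: obs=z cand={1} pick 1 [0->1 ok]
  19: obs=y cand={3} pick 3 [1->3 ok]
  20: obs=z cand={1} pick 1 [3->1 ok]
  21: obs=y cand={3} pick 3 [1->3 ok]
  22: obs=z cand={1} pick 1 [3->1 ok]
  23: obs=x cand={0,2} pick 0 [1->0 ok]
  24: obs=x cand={0,2} pick 2 [0->2 ok]
  25: obs=x cand={0,2} pick 2 [2->2 ok]
  26: obs=x cand={0,2} pick 2 [2->2 ok]
  27: obs=x cand={0,2} pick 0 [2->0 ok]
  28: obs=x cand={0,2} pick 2 [0->2 ok]
  29: obs=x cand={0,2} pick 0 [2->0 ok]

0,2,1,0,2,2,2,0,2,2,2,1,3,3,1,0,2,0,1,3,1,3,1,0,2,2,2,0,2,0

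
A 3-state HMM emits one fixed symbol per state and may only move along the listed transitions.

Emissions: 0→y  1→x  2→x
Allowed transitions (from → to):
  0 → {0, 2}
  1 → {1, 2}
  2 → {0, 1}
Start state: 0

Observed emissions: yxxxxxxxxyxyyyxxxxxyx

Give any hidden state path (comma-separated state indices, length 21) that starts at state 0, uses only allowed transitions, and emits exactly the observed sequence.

0,2,1,1,1,2,1,1,2,0,2,0,0,0,2,1,1,1,2,0,2

  0: obs=y cand={0} pick 0 [start]
  1: obs=x cand={1,2} pick 2 [0->2 ok]
  2: obs=x cand={1,2} pick 1 [2->1 ok]
  3: obs=x cand={1,2} pick 1 [1->1 ok]
  4: obs=x cand={1,2} pick 1 [1->1 ok]
  5: obs=x cand={1,2} pick 2 [1->2 ok]
  6: obs=x cand={1,2} pick 1 [2->1 ok]
  7: obs=x cand={1,2} pick 1 [1->1 ok]
  8: obs=x cand={1,2} pick 2 [1->2 ok]
  9: obs=y cand={0} pick 0 [2->0 ok]
  10: obs=x cand={1,2} pick 2 [0->2 ok]
  11: obs=y cand={0} pick 0 [2->0 ok]
  12: obs=y cand={0} pick 0 [0->0 ok]
  13: obs=y cand={0} pick 0 [0->0 ok]
  14: obs=x cand={1,2} pick 2 [0->2 ok]
  15: obs=x cand={1,2} pick 1 [2->1 ok]
  16: obs=x cand={1,2} pick 1 [1->1 ok]
  17: obs=x cand={1,2} pick 1 [1->1 ok]
  18: obs=x cand={1,2} pick 2 [1->2 ok]
  19: obs=y cand={0} pick 0 [2->0 ok]
  20: obs=x cand={1,2} pick 2 [0->2 ok]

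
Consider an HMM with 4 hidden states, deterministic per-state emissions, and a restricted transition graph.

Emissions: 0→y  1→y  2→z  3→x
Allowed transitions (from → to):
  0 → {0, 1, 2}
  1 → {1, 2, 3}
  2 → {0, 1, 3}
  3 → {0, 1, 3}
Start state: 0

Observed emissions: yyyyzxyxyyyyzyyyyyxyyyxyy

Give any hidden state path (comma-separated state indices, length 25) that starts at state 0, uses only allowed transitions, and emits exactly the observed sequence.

0,0,0,1,2,3,1,3,0,0,1,1,2,0,0,0,1,1,3,0,1,1,3,0,1

  [0] y  {0,1}  => 0  start
  [1] y  {0,1}  => 0  0->0 ok
  [2] y  {0,1}  => 0  0->0 ok
  [3] y  {0,1}  => 1  0->1 ok
  [4] z  {2}  => 2  1->2 ok
  [5] x  {3}  => 3  2->3 ok
  [6] y  {0,1}  => 1  3->1 ok
  [7] x  {3}  => 3  1->3 ok
  [8] y  {0,1}  => 0  3->0 ok
  [9] y  {0,1}  => 0  0->0 ok
  [10] y  {0,1}  => 1  0->1 ok
  [11] y  {0,1}  => 1  1->1 ok
  [12] z  {2}  => 2  1->2 ok
  [13] y  {0,1}  => 0  2->0 ok
  [14] y  {0,1}  => 0  0->0 ok
  [15] y  {0,1}  => 0  0->0 ok
  [16] y  {0,1}  => 1  0->1 ok
  [17] y  {0,1}  => 1  1->1 ok
  [18] x  {3}  => 3  1->3 ok
  [19] y  {0,1}  => 0  3->0 ok
  [20] y  {0,1}  => 1  0->1 ok
  [21] y  {0,1}  => 1  1->1 ok
  [22] x  {3}  => 3  1->3 ok
  [23] y  {0,1}  => 0  3->0 ok
  [24] y  {0,1}  => 1  0->1 ok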